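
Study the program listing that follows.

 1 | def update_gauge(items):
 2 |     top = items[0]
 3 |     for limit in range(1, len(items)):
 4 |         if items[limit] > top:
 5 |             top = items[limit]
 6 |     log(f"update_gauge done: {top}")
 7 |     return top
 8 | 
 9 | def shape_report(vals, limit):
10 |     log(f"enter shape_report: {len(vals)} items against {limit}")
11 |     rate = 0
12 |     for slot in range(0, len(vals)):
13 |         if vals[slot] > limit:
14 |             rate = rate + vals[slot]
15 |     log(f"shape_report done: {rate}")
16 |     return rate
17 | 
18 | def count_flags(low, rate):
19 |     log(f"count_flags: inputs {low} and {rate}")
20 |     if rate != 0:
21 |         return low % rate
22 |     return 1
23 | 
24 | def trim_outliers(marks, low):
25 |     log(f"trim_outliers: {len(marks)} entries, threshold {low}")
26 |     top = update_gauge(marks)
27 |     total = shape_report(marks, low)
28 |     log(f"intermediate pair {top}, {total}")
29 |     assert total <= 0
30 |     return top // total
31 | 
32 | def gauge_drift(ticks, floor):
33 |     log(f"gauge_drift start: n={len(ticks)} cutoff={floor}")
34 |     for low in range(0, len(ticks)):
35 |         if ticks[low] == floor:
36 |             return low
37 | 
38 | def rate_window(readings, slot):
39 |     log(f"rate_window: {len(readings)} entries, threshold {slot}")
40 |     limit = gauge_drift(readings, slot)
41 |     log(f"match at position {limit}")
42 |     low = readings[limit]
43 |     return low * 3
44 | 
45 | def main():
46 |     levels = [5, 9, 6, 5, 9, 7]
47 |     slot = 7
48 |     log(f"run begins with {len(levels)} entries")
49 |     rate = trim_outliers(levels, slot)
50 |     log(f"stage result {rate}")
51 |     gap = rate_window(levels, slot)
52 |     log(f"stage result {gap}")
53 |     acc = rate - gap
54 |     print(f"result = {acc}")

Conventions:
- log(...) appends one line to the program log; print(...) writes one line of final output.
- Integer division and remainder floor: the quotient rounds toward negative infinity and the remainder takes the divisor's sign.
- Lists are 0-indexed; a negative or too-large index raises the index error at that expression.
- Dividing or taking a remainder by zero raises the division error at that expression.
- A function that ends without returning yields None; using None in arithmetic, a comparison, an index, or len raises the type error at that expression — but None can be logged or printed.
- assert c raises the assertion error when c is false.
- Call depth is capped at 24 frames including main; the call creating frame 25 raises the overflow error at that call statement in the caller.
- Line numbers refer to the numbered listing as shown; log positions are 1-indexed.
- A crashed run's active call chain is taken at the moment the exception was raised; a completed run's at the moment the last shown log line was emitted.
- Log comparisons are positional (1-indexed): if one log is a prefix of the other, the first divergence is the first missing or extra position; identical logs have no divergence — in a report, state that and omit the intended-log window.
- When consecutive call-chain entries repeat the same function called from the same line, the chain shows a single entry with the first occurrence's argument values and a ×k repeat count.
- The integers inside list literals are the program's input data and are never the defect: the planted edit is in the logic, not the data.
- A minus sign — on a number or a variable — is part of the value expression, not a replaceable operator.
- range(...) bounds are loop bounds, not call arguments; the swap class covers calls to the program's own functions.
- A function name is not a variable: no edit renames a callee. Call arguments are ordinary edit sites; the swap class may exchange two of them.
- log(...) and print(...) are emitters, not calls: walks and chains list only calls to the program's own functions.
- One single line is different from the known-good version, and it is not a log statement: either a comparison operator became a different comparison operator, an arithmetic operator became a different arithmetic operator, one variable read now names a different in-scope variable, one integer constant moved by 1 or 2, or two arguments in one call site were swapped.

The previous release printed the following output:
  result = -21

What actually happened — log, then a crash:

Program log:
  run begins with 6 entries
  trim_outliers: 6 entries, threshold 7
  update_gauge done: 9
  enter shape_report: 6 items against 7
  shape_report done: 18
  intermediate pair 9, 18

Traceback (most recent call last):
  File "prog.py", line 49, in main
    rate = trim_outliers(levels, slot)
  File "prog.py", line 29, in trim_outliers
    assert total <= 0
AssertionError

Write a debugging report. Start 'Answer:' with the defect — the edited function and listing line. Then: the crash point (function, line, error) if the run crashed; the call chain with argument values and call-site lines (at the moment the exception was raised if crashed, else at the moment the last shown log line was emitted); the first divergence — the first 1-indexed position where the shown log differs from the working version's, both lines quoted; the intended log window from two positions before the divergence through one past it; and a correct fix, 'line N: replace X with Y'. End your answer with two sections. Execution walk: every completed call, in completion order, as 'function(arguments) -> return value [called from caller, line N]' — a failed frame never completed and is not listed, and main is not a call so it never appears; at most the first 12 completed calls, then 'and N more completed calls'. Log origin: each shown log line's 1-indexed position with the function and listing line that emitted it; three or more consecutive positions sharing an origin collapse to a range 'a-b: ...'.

Answer: the defect is in trim_outliers at line 29.
Core observation: The shown log is a 6-line prefix of the intended one, whose next entry is 'stage result 0'.
Crash: trim_outliers, line 29, AssertionError.
Call chain: main -> trim_outliers([5, 9, 6, 5, 9, 7], 7) (called at line 49).
First divergence: position 7; the shown log stops at 6 lines while the working version next logs 'stage result 0'.
Intended log window:
  5: shape_report done: 18
  6: intermediate pair 9, 18
  7: stage result 0
  8: rate_window: 6 entries, threshold 7
Execution walk:
  update_gauge([5, 9, 6, 5, 9, 7]) -> 9  [called from trim_outliers, line 26]
  shape_report([5, 9, 6, 5, 9, 7], 7) -> 18  [called from trim_outliers, line 27]
Log line origins:
  1 — main, line 48
  2 — trim_outliers, line 25
  3 — update_gauge, line 6
  4 — shape_report, line 10
  5 — shape_report, line 15
  6 — trim_outliers, line 28
A correct fix: line 29: replace `<=` with `>`.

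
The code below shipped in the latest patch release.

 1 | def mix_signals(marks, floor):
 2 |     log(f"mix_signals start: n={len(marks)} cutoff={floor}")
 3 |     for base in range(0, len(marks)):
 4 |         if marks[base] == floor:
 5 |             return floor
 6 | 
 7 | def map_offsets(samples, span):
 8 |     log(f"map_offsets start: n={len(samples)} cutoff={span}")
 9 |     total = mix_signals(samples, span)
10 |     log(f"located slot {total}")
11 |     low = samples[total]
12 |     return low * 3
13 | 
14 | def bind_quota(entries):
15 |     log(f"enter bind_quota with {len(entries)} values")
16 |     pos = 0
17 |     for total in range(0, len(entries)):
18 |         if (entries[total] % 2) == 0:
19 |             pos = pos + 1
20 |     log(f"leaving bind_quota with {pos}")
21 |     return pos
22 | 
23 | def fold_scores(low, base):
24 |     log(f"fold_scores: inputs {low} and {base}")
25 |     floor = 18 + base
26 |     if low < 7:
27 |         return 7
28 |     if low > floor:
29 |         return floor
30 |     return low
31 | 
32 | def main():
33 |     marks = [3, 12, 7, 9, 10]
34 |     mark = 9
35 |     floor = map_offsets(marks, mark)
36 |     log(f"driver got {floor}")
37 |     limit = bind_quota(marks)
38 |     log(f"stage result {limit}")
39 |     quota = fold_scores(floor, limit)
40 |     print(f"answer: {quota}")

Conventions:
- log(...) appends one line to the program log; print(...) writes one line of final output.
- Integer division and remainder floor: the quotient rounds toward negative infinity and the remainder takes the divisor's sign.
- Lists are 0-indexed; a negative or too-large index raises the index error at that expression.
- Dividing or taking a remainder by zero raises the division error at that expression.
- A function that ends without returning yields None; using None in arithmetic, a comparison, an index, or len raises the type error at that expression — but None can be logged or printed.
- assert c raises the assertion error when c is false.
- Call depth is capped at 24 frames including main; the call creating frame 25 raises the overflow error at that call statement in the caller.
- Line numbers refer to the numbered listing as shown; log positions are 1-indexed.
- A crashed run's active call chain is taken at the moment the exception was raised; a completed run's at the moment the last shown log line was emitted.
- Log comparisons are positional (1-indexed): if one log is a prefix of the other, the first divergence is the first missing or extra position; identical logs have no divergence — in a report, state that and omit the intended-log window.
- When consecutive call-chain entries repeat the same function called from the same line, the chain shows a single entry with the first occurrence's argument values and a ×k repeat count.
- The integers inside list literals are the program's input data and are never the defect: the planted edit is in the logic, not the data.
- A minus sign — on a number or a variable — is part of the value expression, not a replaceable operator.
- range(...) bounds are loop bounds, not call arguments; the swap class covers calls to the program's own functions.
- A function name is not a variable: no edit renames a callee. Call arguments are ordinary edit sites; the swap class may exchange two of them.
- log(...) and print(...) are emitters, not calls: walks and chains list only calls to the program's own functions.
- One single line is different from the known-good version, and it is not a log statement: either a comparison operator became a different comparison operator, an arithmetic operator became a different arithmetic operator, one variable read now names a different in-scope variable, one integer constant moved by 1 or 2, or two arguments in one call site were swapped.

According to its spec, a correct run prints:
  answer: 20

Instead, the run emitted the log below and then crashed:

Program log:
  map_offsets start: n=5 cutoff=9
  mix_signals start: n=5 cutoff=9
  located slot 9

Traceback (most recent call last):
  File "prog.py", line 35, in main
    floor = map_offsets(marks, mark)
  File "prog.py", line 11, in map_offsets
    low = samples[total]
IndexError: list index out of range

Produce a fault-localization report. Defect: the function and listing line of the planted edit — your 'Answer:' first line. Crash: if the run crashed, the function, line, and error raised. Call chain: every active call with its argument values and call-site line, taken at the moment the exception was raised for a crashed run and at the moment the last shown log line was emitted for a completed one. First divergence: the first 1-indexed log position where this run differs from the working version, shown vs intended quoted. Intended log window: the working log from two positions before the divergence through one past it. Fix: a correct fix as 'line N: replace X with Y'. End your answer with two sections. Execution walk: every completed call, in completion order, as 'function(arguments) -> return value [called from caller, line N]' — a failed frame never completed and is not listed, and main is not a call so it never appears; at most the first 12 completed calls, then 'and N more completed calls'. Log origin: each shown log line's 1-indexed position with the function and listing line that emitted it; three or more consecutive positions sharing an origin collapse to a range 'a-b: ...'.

Answer: the defect is in mix_signals at line 5.
Key observation: The log first diverges at position 3: the faulty run prints 'located slot 9' where the working version prints 'located slot 3'.
Crash: map_offsets, line 11, IndexError.
Call chain: main -> map_offsets([3, 12, 7, 9, 10], 9) (called at line 35).
First divergence: at position 3 the run shows 'located slot 9' where the working version logs 'located slot 3'.
Intended log window:
  1: map_offsets start: n=5 cutoff=9
  2: mix_signals start: n=5 cutoff=9
  3: located slot 3
  4: driver got 27
Execution walk:
  mix_signals([3, 12, 7, 9, 10], 9) -> 9  [called from map_offsets, line 9]
Log origin:
  1: logged in map_offsets at line 8
  2: logged in mix_signals at line 2
  3: logged in map_offsets at line 10
A correct fix: line 5: replace `floor` with `base`.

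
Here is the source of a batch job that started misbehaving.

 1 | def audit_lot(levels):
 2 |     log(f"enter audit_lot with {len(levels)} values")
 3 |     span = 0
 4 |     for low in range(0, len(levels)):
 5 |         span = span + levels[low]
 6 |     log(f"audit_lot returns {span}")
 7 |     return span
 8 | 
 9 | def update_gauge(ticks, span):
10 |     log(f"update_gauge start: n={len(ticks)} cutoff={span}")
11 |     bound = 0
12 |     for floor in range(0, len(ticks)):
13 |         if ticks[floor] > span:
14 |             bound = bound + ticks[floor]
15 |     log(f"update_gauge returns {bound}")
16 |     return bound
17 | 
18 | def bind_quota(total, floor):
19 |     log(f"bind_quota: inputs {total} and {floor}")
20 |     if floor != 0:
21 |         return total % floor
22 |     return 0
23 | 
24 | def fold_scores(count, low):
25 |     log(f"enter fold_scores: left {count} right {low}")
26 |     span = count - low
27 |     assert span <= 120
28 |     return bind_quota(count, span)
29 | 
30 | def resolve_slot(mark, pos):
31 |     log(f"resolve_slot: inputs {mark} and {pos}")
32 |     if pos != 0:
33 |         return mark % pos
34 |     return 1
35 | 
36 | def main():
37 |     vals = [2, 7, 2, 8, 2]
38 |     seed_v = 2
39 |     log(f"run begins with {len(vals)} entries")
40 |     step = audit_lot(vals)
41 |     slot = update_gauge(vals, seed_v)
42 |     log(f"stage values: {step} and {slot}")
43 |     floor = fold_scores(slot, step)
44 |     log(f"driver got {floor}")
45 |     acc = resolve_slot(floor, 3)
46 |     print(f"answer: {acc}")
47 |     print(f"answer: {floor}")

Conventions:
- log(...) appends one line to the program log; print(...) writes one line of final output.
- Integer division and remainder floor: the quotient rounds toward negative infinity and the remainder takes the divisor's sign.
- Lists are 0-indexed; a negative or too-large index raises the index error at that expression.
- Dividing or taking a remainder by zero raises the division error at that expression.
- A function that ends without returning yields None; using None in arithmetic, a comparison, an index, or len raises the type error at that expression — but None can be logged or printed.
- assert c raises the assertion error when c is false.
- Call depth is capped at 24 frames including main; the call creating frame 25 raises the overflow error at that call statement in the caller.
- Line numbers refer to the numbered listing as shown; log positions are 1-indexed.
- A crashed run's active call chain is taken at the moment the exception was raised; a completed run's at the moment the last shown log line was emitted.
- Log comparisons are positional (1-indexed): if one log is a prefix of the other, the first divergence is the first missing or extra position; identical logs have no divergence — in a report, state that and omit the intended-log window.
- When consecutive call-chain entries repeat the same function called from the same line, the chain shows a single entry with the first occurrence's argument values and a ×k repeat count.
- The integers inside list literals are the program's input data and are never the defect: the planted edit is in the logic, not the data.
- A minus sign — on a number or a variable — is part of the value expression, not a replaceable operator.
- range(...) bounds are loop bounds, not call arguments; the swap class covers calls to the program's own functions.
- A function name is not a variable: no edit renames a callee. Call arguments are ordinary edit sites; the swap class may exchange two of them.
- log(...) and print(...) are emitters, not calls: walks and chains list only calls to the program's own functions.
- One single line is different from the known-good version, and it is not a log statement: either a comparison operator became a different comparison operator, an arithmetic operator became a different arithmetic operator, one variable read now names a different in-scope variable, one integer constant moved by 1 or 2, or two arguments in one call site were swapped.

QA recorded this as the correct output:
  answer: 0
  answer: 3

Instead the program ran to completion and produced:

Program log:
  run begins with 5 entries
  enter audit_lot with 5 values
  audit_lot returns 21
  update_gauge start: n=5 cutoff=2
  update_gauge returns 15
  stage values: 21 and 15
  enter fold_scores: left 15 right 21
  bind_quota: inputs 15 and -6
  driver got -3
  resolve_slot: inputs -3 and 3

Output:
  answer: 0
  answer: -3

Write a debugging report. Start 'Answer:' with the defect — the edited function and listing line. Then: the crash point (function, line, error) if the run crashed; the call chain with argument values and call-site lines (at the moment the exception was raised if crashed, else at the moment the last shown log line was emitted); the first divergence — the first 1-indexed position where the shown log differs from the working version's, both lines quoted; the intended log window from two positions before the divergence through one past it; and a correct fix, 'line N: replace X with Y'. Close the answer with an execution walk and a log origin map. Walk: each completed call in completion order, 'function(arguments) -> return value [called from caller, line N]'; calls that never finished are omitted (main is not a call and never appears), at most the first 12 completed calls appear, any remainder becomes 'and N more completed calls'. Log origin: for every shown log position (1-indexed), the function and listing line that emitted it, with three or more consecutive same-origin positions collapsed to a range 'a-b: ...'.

Answer: the defect is in main at line 43.
The tell: The earliest visible damage is log position 7 — 'enter fold_scores: left 15 right 21' rather than the intended 'enter fold_scores: left 21 right 15'.
Call chain: main -> resolve_slot(-3, 3) (called at line 45).
First divergence: position 7 — shown 'enter fold_scores: left 15 right 21', intended 'enter fold_scores: left 21 right 15'.
Intended log window:
  5: update_gauge returns 15
  6: stage values: 21 and 15
  7: enter fold_scores: left 21 right 15
  8: bind_quota: inputs 21 and 6
Execution walk:
  audit_lot([2, 7, 2, 8, 2]) -> 21  [called from main, line 40]
  update_gauge([2, 7, 2, 8, 2], 2) -> 15  [called from main, line 41]
  bind_quota(15, -6) -> -3  [called from fold_scores, line 28]
  fold_scores(15, 21) -> -3  [called from main, line 43]
  resolve_slot(-3, 3) -> 0  [called from main, line 45]
Log origins:
  1: emitted by main (line 39)
  2: emitted by audit_lot (line 2)
  3: emitted by audit_lot (line 6)
  4: emitted by update_gauge (line 10)
  5: emitted by update_gauge (line 15)
  6: emitted by main (line 42)
  7: emitted by fold_scores (line 25)
  8: emitted by bind_quota (line 19)
  9: emitted by main (line 44)
  10: emitted by resolve_slot (line 31)
A correct fix: line 43: replace `fold_scores(slot, step)` with `fold_scores(step, slot)`.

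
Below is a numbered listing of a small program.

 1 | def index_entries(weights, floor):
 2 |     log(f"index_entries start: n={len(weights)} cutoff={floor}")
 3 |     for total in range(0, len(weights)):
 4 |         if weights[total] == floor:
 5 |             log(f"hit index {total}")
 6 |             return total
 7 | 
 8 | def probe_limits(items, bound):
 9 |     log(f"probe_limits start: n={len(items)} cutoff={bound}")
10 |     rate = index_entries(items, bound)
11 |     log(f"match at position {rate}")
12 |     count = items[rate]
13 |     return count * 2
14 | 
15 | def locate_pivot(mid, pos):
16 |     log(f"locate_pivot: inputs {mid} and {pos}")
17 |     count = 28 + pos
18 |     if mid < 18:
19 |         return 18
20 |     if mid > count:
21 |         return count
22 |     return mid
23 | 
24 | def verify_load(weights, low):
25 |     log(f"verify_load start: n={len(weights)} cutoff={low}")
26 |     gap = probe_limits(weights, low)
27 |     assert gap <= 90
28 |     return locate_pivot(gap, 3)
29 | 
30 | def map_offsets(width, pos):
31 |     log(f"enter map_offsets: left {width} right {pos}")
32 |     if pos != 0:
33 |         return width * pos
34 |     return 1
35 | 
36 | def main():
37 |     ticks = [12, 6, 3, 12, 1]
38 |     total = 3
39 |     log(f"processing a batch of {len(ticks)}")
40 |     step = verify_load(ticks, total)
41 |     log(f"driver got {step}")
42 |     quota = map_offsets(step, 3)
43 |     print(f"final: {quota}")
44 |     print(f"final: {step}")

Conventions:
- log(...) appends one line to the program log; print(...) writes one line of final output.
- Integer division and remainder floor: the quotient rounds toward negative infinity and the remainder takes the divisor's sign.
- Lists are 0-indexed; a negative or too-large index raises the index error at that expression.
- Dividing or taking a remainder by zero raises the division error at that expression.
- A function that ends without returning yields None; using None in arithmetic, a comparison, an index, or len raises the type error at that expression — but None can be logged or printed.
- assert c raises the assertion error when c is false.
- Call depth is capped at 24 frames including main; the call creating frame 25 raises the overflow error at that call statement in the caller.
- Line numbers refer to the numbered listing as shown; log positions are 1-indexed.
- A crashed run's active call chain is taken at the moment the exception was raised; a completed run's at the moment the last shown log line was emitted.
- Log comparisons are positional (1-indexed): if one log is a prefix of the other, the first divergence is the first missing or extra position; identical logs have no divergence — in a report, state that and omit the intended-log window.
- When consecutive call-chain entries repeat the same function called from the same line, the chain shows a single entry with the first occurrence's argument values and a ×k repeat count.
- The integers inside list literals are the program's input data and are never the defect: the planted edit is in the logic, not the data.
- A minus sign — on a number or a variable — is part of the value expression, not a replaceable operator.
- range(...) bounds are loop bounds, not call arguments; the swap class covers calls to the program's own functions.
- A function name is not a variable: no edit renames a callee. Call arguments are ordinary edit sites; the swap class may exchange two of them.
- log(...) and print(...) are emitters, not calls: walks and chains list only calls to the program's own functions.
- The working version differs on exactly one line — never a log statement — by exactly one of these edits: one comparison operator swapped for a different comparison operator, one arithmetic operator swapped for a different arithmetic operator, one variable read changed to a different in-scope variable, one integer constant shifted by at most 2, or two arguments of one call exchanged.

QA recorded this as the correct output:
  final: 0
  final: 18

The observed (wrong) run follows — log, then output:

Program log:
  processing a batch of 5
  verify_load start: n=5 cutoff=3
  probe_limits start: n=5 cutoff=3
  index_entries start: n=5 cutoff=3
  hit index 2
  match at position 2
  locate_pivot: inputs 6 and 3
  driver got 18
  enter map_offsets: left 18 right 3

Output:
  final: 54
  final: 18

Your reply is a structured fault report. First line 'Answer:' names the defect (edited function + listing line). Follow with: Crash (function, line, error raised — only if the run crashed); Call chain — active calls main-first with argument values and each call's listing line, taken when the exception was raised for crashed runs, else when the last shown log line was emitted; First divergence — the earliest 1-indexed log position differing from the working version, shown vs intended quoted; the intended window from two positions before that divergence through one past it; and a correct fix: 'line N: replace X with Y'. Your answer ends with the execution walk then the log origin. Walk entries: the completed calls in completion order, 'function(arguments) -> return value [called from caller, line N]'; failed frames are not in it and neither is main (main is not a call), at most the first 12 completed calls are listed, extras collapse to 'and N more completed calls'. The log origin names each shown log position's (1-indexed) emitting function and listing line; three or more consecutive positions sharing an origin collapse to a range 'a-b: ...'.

Answer: the defect is in map_offsets at line 33.
Key fact: Every logged value matches the working version; the printed result is what differs.
Call chain: main -> map_offsets(18, 3) (called at line 42).
First divergence: there is none — every log position agrees.
Execution walk:
  index_entries([12, 6, 3, 12, 1], 3) -> 2  [called from probe_limits, line 10]
  probe_limits([12, 6, 3, 12, 1], 3) -> 6  [called from verify_load, line 26]
  locate_pivot(6, 3) -> 18  [called from verify_load, line 28]
  verify_load([12, 6, 3, 12, 1], 3) -> 18  [called from main, line 40]
  map_offsets(18, 3) -> 54  [called from main, line 42]
Origin of each log line:
  1: logged in main at line 39
  2: logged in verify_load at line 25
  3: logged in probe_limits at line 9
  4: logged in index_entries at line 2
  5: logged in index_entries at line 5
  6: logged in probe_limits at line 11
  7: logged in locate_pivot at line 16
  8: logged in main at line 41
  9: logged in map_offsets at line 31
A correct fix: line 33: replace `*` with `%`.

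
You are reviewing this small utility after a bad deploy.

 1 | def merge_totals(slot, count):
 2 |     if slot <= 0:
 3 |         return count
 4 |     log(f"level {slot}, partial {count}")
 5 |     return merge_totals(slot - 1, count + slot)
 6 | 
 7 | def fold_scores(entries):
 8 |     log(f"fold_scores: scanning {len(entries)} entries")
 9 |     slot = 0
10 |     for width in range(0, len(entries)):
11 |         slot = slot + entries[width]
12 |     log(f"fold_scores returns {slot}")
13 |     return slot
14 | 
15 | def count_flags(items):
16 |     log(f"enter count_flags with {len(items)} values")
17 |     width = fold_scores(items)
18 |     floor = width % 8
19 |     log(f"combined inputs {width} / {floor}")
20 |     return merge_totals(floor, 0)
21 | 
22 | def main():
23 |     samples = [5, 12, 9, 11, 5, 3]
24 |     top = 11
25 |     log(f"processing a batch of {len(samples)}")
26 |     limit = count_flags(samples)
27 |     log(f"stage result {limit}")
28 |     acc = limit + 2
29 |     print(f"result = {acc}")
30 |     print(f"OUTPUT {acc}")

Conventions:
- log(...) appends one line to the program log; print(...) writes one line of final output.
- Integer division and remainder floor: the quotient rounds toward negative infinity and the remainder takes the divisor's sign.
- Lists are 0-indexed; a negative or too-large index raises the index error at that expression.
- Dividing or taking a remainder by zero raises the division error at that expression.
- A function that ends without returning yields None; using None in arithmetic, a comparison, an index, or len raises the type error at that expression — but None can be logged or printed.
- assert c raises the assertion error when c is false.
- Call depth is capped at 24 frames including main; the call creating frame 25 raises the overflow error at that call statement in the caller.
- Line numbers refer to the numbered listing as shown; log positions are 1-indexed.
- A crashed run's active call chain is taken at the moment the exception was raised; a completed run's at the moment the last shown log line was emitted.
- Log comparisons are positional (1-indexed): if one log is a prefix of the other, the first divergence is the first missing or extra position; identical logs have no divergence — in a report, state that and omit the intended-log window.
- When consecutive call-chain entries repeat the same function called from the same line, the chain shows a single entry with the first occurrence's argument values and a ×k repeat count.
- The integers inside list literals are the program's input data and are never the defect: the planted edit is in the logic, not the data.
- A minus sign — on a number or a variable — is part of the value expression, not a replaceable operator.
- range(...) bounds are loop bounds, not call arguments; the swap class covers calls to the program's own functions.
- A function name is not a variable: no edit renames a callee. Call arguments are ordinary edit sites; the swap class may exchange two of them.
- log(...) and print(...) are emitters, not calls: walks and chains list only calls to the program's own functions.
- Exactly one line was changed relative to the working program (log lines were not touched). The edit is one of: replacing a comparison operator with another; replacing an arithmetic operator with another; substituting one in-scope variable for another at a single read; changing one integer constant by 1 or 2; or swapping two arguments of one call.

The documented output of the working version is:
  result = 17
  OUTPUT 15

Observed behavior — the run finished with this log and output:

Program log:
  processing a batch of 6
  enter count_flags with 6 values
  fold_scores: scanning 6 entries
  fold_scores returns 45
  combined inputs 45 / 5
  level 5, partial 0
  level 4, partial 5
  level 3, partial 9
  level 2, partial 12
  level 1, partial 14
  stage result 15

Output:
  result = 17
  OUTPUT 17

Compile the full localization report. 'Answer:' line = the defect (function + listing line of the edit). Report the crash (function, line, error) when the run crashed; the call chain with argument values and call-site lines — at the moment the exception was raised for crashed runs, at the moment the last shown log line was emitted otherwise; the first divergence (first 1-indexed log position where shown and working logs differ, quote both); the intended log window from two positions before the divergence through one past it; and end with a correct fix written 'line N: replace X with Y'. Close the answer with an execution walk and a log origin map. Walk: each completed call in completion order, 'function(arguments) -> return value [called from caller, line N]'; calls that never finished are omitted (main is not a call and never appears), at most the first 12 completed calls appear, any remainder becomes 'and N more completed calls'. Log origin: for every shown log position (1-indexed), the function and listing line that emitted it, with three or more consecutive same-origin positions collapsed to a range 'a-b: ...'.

Answer: the defect is in main at line 30.
Key observation: Log streams are identical — the defect surfaces only in the printed output.
Call chain: main.
First divergence: none — the logs agree in full.
Execution walk:
  fold_scores([5, 12, 9, 11, 5, 3]) -> 45  [called from count_flags, line 17]
  merge_totals(0, 15) -> 15  [called from merge_totals, line 5]
  merge_totals(1, 14) -> 15  [called from merge_totals, line 5]
  merge_totals(2, 12) -> 15  [called from merge_totals, line 5]
  merge_totals(3, 9) -> 15  [called from merge_totals, line 5]
  merge_totals(4, 5) -> 15  [called from merge_totals, line 5]
  merge_totals(5, 0) -> 15  [called from count_flags, line 20]
  count_flags([5, 12, 9, 11, 5, 3]) -> 15  [called from main, line 26]
Origin of each log line:
  1: emitted by main (line 25)
  2: emitted by count_flags (line 16)
  3: emitted by fold_scores (line 8)
  4: emitted by fold_scores (line 12)
  5: emitted by count_flags (line 19)
  6-10: emitted by merge_totals (line 4)
  11: emitted by main (line 27)
A correct fix: line 30: replace `acc` with `limit`.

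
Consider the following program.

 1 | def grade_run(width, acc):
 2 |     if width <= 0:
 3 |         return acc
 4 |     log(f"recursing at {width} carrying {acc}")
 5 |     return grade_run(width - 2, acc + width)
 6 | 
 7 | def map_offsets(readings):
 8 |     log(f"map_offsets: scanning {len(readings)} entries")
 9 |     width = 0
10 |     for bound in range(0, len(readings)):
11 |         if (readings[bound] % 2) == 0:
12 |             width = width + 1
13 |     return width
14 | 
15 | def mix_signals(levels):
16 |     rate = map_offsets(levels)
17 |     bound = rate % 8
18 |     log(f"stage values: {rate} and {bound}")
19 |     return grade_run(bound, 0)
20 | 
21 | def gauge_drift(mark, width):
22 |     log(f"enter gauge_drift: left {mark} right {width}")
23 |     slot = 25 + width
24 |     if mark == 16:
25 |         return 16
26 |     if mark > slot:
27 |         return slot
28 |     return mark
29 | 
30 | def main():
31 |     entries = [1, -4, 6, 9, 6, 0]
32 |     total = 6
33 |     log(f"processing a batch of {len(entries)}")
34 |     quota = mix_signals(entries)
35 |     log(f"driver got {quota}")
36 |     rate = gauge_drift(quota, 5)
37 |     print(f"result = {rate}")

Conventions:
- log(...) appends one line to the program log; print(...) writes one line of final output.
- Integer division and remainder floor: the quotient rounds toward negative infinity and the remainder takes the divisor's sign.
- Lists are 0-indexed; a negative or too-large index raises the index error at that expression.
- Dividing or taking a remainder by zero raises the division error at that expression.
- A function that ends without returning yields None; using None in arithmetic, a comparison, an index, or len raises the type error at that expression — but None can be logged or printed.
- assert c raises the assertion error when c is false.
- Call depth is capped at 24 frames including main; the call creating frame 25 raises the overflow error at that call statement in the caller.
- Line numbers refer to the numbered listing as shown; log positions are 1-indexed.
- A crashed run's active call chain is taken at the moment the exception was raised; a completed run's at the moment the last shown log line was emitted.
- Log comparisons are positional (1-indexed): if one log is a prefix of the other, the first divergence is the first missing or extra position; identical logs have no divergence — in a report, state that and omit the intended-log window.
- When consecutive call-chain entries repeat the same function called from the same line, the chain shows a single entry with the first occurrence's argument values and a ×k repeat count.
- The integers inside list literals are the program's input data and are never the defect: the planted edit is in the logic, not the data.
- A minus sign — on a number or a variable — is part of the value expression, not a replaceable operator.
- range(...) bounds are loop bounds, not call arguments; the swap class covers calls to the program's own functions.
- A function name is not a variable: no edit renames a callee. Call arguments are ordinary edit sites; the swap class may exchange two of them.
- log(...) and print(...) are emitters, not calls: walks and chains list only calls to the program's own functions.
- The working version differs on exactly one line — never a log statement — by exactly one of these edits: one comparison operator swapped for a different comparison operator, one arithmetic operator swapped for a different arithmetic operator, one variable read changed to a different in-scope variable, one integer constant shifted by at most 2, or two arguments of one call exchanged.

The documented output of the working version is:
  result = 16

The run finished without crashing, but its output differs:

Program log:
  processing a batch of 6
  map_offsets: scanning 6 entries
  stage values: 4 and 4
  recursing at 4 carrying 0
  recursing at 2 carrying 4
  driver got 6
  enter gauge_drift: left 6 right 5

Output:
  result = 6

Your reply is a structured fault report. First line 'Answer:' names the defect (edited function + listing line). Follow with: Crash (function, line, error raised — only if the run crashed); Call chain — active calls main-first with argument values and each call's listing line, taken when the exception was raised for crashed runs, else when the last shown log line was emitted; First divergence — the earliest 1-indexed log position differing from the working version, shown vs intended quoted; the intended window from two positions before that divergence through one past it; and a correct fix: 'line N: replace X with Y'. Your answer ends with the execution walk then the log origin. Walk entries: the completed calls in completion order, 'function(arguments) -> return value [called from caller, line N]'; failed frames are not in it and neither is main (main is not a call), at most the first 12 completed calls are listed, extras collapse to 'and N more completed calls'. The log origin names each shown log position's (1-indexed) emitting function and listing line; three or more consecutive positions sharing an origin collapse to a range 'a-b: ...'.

Answer: the defect is in gauge_drift at line 24.
Key observation: Log streams are identical — the defect surfaces only in the printed output.
Call chain: main -> gauge_drift(6, 5) (called at line 36).
First divergence: there is none — every log position agrees.
Execution walk:
  map_offsets([1, -4, 6, 9, 6, 0]) -> 4  [called from mix_signals, line 16]
  grade_run(0, 6) -> 6  [called from grade_run, line 5]
  grade_run(2, 4) -> 6  [called from grade_run, line 5]
  grade_run(4, 0) -> 6  [called from mix_signals, line 19]
  mix_signals([1, -4, 6, 9, 6, 0]) -> 6  [called from main, line 34]
  gauge_drift(6, 5) -> 6  [called from main, line 36]
Log origins:
  1: logged in main at line 33
  2: logged in map_offsets at line 8
  3: logged in mix_signals at line 18
  4: logged in grade_run at line 4
  5: logged in grade_run at line 4
  6: logged in main at line 35
  7: logged in gauge_drift at line 22
A correct fix: line 24: replace `==` with `<`.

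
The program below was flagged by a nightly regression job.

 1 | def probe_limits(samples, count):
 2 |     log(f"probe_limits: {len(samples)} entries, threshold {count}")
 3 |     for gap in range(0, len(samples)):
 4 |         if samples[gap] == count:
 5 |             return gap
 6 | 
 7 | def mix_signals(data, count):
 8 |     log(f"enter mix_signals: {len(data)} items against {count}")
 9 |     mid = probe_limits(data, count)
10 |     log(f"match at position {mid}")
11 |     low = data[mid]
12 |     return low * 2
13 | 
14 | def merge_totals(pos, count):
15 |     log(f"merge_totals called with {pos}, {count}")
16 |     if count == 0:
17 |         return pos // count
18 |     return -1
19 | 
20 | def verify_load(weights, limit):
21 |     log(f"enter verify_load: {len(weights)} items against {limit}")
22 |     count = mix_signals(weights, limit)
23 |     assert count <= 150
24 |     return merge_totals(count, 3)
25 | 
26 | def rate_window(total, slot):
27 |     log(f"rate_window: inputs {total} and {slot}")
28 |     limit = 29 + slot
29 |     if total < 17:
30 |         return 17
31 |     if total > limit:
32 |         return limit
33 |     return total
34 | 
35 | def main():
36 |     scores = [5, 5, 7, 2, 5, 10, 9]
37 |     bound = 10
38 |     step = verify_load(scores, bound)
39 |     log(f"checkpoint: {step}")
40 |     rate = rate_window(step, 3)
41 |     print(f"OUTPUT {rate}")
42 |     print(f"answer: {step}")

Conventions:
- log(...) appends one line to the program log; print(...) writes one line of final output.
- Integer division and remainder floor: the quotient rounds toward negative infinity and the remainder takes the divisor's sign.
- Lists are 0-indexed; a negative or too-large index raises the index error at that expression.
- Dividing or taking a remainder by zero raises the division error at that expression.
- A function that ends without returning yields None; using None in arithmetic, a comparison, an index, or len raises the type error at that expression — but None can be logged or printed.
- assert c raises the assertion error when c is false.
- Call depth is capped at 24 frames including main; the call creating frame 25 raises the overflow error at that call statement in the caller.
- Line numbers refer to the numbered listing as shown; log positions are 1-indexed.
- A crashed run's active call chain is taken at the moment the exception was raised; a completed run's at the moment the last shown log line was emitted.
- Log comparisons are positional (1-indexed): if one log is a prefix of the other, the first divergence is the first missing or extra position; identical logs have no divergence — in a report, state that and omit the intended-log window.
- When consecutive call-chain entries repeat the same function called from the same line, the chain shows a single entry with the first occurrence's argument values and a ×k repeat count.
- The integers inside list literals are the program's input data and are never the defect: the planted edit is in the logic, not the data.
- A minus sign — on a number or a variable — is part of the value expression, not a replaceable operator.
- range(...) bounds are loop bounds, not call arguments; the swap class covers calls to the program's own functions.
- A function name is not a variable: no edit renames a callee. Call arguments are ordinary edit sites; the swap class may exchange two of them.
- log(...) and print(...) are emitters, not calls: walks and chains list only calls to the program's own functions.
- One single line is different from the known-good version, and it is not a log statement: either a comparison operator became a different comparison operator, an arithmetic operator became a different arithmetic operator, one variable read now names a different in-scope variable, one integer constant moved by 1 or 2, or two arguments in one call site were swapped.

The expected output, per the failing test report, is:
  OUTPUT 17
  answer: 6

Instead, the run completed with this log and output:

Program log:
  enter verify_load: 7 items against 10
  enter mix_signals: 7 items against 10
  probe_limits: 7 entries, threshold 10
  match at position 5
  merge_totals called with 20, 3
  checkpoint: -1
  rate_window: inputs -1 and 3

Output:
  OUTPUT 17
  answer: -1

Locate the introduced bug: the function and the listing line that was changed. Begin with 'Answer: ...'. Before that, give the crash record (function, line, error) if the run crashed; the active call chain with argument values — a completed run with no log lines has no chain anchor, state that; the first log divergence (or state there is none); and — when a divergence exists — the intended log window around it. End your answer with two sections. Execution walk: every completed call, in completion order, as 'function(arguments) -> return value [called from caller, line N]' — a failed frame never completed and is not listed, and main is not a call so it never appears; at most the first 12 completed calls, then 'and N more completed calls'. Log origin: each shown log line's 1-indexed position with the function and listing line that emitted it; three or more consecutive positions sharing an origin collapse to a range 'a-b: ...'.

Answer: the defect is in merge_totals at line 16.
Core observation: Everything matches until log position 6, which reads 'checkpoint: -1' in place of 'checkpoint: 6'.
Call chain: main -> rate_window(-1, 3) (called at line 40).
First divergence: position 6; shown 'checkpoint: -1' vs intended 'checkpoint: 6'.
Intended log window:
  4: match at position 5
  5: merge_totals called with 20, 3
  6: checkpoint: 6
  7: rate_window: inputs 6 and 3
Execution walk:
  probe_limits([5, 5, 7, 2, 5, 10, 9], 10) -> 5  [called from mix_signals, line 9]
  mix_signals([5, 5, 7, 2, 5, 10, 9], 10) -> 20  [called from verify_load, line 22]
  merge_totals(20, 3) -> -1  [called from verify_load, line 24]
  verify_load([5, 5, 7, 2, 5, 10, 9], 10) -> -1  [called from main, line 38]
  rate_window(-1, 3) -> 17  [called from main, line 40]
Log line origins:
  1: from verify_load, line 21
  2: from mix_signals, line 8
  3: from probe_limits, line 2
  4: from mix_signals, line 10
  5: from merge_totals, line 15
  6: from main, line 39
  7: from rate_window, line 27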